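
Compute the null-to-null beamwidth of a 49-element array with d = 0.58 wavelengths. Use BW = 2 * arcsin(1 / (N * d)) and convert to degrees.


1/(N*d) = 1/(49*0.58) = 0.035186
BW = 2*arcsin(0.035186) = 4.0 degrees

4.0 degrees


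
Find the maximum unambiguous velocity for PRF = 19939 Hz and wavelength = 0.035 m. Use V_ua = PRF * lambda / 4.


V_ua = 19939 * 0.035 / 4 = 174.5 m/s

174.5 m/s


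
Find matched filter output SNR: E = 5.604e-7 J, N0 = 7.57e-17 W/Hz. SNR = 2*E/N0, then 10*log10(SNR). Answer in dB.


SNR_lin = 2 * 5.604e-7 / 7.57e-17 = 1.481e10
SNR_dB = 10*log10(1.481e10) = 101.7 dB

101.7 dB


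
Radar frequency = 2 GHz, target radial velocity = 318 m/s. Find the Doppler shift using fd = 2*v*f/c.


fd = 2 * 318 * 2000000000.0 / 3e8 = 4240.0 Hz

4240.0 Hz


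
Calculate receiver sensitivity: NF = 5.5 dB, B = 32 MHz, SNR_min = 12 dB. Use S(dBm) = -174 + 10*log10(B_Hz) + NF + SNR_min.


10*log10(32000000.0) = 75.05
S = -174 + 75.05 + 5.5 + 12 = -81.4 dBm

-81.4 dBm


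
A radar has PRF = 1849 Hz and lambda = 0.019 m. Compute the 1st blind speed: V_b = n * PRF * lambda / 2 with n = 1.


V_blind = 1 * 1849 * 0.019 / 2 = 17.6 m/s

17.6 m/s


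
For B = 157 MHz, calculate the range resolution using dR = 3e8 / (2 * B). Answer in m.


dR = 3e8 / (2 * 157000000.0) = 0.96 m

0.96 m


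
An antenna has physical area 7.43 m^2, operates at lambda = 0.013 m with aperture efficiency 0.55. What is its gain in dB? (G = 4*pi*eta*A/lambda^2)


G_linear = 4*pi*0.55*7.43/0.013^2 = 303860.79
G_dB = 10*log10(303860.79) = 54.8 dB

54.8 dB


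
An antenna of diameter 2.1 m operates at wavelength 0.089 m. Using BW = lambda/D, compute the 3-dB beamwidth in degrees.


BW_rad = 0.089 / 2.1 = 0.042381
BW_deg = 2.43 degrees

2.43 degrees


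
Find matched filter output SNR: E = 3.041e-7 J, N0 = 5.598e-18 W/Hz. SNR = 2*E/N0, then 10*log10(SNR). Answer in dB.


SNR_lin = 2 * 3.041e-7 / 5.598e-18 = 1.086e11
SNR_dB = 10*log10(1.086e11) = 110.4 dB

110.4 dB


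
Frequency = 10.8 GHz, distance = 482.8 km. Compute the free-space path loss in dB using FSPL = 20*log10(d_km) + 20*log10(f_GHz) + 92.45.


20*log10(482.8) = 53.68
20*log10(10.8) = 20.67
FSPL = 166.8 dB

166.8 dB


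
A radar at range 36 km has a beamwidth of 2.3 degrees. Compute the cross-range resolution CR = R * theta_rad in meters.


BW_rad = 0.040142573
CR = 36000 * 0.040142573 = 1445.1 m

1445.1 m


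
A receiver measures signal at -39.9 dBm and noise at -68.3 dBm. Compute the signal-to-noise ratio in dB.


SNR = -39.9 - (-68.3) = 28.4 dB

28.4 dB


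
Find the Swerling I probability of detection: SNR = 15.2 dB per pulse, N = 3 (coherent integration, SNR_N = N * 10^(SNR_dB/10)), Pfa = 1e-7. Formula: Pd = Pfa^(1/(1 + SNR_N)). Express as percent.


SNR_lin = 10^(15.2/10) = 33.11311
SNR_N = 3 * 33.11311 = 99.33933
1/(1 + SNR_N) = 1/100.33933 = 0.0099662
Pd = (1e-7)^0.0099662 = 0.8516
Pd = 85.2%

85.2%


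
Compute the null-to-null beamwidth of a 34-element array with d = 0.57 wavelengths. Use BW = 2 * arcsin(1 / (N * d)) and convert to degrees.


1/(N*d) = 1/(34*0.57) = 0.0516
BW = 2*arcsin(0.0516) = 5.9 degrees

5.9 degrees


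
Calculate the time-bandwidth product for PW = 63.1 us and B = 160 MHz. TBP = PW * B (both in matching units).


TBP = 63.1 * 160 = 10096.0

10096.0


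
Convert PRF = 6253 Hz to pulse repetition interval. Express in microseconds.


PRI = 1/6253 = 0.0001599232 s = 159.9 us

159.9 us


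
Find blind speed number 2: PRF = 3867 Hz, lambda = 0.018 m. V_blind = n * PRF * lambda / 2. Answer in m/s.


V_blind = 2 * 3867 * 0.018 / 2 = 69.6 m/s

69.6 m/s


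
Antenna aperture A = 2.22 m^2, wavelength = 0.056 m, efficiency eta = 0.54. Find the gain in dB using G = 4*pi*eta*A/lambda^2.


G_linear = 4*pi*0.54*2.22/0.056^2 = 4803.75
G_dB = 10*log10(4803.75) = 36.8 dB

36.8 dB


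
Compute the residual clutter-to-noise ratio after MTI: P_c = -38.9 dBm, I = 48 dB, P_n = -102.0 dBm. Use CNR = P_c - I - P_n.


CNR = -38.9 - 48 - (-102.0) = 15.1 dB

15.1 dB


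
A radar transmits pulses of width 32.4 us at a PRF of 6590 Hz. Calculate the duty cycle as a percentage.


DC = 32.4e-6 * 6590 * 100 = 21.35%

21.35%


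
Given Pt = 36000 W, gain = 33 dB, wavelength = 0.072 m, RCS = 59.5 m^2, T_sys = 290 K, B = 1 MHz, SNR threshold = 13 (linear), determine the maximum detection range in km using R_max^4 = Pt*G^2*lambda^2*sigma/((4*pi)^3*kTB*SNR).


G_lin = 10^(33/10) = 1995.262315
R^4 = 36000 * 1995.262315^2 * 0.072^2 * 59.5 / ((4*pi)^3 * 1.38e-23 * 290 * 1000000.0 * 13)
R^4 = 4.28188e20 m^4
R_max = (4.28188e20)^(1/4) = 143849.6 m = 143.8 km

143.8 km


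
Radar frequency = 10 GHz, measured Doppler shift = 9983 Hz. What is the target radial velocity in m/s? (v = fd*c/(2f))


v = 9983 * 3e8 / (2 * 10000000000.0) = 149.7 m/s

149.7 m/s


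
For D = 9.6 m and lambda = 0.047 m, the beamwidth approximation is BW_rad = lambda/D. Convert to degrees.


BW_rad = 0.047 / 9.6 = 0.004896
BW_deg = 0.28 degrees

0.28 degrees


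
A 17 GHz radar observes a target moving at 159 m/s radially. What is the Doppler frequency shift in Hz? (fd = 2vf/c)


fd = 2 * 159 * 17000000000.0 / 3e8 = 18020.0 Hz

18020.0 Hz


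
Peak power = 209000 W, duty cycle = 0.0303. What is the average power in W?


P_avg = 209000 * 0.0303 = 6332.7 W

6332.7 W


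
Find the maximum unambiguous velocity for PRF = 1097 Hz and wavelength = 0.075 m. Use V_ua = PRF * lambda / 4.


V_ua = 1097 * 0.075 / 4 = 20.6 m/s

20.6 m/s


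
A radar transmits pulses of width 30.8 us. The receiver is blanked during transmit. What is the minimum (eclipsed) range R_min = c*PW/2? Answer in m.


R_min = 3e8 * 30.8e-6 / 2 = 4620.0 m

4620.0 m


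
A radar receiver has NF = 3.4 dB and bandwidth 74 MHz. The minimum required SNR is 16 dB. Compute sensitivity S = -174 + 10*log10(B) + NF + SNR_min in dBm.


10*log10(74000000.0) = 78.69
S = -174 + 78.69 + 3.4 + 16 = -75.9 dBm

-75.9 dBm


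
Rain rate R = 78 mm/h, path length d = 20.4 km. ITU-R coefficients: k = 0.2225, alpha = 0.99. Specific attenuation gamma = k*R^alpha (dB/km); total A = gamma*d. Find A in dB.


gamma = 0.2225 * 78^0.99 = 16.615127 dB/km
A = 16.615127 * 20.4 = 338.95 dB

338.95 dB


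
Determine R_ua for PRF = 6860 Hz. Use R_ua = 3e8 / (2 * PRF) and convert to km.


R_ua = 3e8 / (2 * 6860) = 21865.9 m = 21.9 km

21.9 km


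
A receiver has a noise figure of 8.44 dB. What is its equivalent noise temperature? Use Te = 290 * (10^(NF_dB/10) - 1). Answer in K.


NF_lin = 10^(8.44/10) = 6.982324
Te = 290 * (6.982324 - 1) = 1734.9 K

1734.9 K


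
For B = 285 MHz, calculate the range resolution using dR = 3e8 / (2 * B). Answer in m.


dR = 3e8 / (2 * 285000000.0) = 0.53 m

0.53 m


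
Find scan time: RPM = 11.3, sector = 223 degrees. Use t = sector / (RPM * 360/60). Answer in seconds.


t = 223 / (11.3 * 360) * 60 = 3.29 s

3.29 s


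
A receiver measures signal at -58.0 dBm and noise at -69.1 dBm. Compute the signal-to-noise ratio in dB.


SNR = -58.0 - (-69.1) = 11.1 dB

11.1 dB


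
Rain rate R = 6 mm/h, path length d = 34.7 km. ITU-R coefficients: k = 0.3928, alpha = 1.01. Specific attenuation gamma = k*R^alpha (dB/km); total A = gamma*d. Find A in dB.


gamma = 0.3928 * 6^1.01 = 2.399409 dB/km
A = 2.399409 * 34.7 = 83.26 dB

83.26 dB


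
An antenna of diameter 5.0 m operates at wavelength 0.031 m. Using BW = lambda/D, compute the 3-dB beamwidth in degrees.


BW_rad = 0.031 / 5.0 = 0.0062
BW_deg = 0.36 degrees

0.36 degrees


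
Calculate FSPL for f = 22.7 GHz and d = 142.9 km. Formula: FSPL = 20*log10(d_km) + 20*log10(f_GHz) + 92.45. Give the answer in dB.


20*log10(142.9) = 43.1
20*log10(22.7) = 27.12
FSPL = 162.7 dB

162.7 dB


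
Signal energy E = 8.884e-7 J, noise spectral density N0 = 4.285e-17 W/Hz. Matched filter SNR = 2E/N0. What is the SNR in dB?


SNR_lin = 2 * 8.884e-7 / 4.285e-17 = 4.147e10
SNR_dB = 10*log10(4.147e10) = 106.2 dB

106.2 dB


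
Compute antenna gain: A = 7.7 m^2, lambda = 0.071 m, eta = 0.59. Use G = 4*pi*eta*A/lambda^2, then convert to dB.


G_linear = 4*pi*0.59*7.7/0.071^2 = 11324.94
G_dB = 10*log10(11324.94) = 40.5 dB

40.5 dB


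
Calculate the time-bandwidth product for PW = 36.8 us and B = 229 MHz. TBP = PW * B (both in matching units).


TBP = 36.8 * 229 = 8427.2

8427.2


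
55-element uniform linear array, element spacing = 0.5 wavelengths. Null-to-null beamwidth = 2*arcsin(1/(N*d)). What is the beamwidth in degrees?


1/(N*d) = 1/(55*0.5) = 0.036364
BW = 2*arcsin(0.036364) = 4.2 degrees

4.2 degrees


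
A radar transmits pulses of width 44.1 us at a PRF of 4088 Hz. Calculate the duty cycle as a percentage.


DC = 44.1e-6 * 4088 * 100 = 18.03%

18.03%


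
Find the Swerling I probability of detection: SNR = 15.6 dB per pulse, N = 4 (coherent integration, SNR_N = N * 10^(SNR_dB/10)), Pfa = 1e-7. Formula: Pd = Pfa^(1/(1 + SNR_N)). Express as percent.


SNR_lin = 10^(15.6/10) = 36.30781
SNR_N = 4 * 36.30781 = 145.23124
1/(1 + SNR_N) = 1/146.23124 = 0.0068385
Pd = (1e-7)^0.0068385 = 0.89563
Pd = 89.6%

89.6%


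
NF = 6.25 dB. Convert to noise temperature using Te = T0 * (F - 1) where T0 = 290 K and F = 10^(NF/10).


NF_lin = 10^(6.25/10) = 4.216965
Te = 290 * (4.216965 - 1) = 932.9 K

932.9 K


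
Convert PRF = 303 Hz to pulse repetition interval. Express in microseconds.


PRI = 1/303 = 0.00330033 s = 3300.3 us

3300.3 us


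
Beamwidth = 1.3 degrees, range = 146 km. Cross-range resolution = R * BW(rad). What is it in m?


BW_rad = 0.02268928
CR = 146000 * 0.02268928 = 3312.6 m

3312.6 m


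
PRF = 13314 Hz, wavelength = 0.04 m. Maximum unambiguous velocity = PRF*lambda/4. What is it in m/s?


V_ua = 13314 * 0.04 / 4 = 133.1 m/s

133.1 m/s


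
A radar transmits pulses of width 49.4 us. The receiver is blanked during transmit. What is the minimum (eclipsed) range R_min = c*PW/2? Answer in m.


R_min = 3e8 * 49.4e-6 / 2 = 7410.0 m

7410.0 m


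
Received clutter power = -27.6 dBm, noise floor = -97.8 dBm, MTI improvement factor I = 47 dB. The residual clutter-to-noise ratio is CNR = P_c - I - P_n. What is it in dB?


CNR = -27.6 - 47 - (-97.8) = 23.2 dB

23.2 dB


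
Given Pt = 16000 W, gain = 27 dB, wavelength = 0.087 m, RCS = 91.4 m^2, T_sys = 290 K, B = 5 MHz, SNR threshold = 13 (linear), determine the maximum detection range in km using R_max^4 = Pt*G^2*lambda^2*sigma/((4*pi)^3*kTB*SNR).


G_lin = 10^(27/10) = 501.187234
R^4 = 16000 * 501.187234^2 * 0.087^2 * 91.4 / ((4*pi)^3 * 1.38e-23 * 290 * 5000000.0 * 13)
R^4 = 5.38623e18 m^4
R_max = (5.38623e18)^(1/4) = 48174.9 m = 48.2 km

48.2 km


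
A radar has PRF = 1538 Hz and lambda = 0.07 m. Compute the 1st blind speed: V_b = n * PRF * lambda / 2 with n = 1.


V_blind = 1 * 1538 * 0.07 / 2 = 53.8 m/s

53.8 m/s


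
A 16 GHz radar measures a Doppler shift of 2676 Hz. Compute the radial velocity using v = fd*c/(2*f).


v = 2676 * 3e8 / (2 * 16000000000.0) = 25.1 m/s

25.1 m/s


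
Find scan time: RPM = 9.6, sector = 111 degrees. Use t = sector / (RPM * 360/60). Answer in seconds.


t = 111 / (9.6 * 360) * 60 = 1.93 s

1.93 s


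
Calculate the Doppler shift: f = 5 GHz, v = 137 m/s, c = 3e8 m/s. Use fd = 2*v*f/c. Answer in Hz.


fd = 2 * 137 * 5000000000.0 / 3e8 = 4566.7 Hz

4566.7 Hz


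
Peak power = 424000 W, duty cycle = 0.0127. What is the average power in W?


P_avg = 424000 * 0.0127 = 5384.8 W

5384.8 W


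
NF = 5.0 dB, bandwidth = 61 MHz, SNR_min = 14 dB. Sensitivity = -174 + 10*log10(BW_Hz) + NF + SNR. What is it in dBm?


10*log10(61000000.0) = 77.85
S = -174 + 77.85 + 5.0 + 14 = -77.1 dBm

-77.1 dBm


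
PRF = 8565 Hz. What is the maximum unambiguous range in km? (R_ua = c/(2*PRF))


R_ua = 3e8 / (2 * 8565) = 17513.1 m = 17.5 km

17.5 km


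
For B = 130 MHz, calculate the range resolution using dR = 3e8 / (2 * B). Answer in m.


dR = 3e8 / (2 * 130000000.0) = 1.15 m

1.15 m


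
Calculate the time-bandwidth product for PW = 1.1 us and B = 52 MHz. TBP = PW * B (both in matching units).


TBP = 1.1 * 52 = 57.2

57.2


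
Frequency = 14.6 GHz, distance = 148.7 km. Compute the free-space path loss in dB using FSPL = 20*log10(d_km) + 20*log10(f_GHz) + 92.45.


20*log10(148.7) = 43.45
20*log10(14.6) = 23.29
FSPL = 159.2 dB

159.2 dB


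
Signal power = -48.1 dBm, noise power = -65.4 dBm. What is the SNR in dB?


SNR = -48.1 - (-65.4) = 17.3 dB

17.3 dB


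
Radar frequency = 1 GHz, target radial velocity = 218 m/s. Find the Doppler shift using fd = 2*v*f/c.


fd = 2 * 218 * 1000000000.0 / 3e8 = 1453.3 Hz

1453.3 Hz


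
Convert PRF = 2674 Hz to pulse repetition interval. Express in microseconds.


PRI = 1/2674 = 0.0003739716 s = 374.0 us

374.0 us


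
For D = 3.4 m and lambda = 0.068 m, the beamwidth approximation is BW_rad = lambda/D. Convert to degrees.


BW_rad = 0.068 / 3.4 = 0.02
BW_deg = 1.15 degrees

1.15 degrees


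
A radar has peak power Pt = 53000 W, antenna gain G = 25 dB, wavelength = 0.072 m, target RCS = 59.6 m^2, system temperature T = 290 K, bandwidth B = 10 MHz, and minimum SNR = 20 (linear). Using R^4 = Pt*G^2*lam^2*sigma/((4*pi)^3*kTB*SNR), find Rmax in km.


G_lin = 10^(25/10) = 316.227766
R^4 = 53000 * 316.227766^2 * 0.072^2 * 59.6 / ((4*pi)^3 * 1.38e-23 * 290 * 10000000.0 * 20)
R^4 = 1.03098e18 m^4
R_max = (1.03098e18)^(1/4) = 31864.9 m = 31.9 km

31.9 km


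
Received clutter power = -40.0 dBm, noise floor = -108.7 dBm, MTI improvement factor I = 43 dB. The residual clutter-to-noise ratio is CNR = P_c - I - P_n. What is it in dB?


CNR = -40.0 - 43 - (-108.7) = 25.7 dB

25.7 dB


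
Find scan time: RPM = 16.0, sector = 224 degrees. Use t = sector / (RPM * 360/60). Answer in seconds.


t = 224 / (16.0 * 360) * 60 = 2.33 s

2.33 s


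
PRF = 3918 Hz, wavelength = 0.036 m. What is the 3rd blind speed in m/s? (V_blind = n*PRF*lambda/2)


V_blind = 3 * 3918 * 0.036 / 2 = 211.6 m/s

211.6 m/s


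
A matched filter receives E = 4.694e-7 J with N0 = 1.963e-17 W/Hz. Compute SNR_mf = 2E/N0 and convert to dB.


SNR_lin = 2 * 4.694e-7 / 1.963e-17 = 4.782e10
SNR_dB = 10*log10(4.782e10) = 106.8 dB

106.8 dB


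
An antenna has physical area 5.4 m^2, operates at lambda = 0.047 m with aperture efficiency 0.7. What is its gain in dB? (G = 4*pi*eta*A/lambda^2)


G_linear = 4*pi*0.7*5.4/0.047^2 = 21503.34
G_dB = 10*log10(21503.34) = 43.3 dB

43.3 dB


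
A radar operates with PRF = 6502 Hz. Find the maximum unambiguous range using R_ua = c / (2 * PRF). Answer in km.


R_ua = 3e8 / (2 * 6502) = 23069.8 m = 23.1 km

23.1 km


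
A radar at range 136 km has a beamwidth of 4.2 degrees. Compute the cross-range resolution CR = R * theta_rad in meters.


BW_rad = 0.073303829
CR = 136000 * 0.073303829 = 9969.3 m

9969.3 m


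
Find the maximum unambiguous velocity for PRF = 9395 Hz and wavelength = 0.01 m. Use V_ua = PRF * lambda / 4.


V_ua = 9395 * 0.01 / 4 = 23.5 m/s

23.5 m/s


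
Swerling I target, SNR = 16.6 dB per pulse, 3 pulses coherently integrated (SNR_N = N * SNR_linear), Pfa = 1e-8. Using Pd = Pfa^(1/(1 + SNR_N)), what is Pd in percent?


SNR_lin = 10^(16.6/10) = 45.70882
SNR_N = 3 * 45.70882 = 137.12646
1/(1 + SNR_N) = 1/138.12646 = 0.0072397
Pd = (1e-8)^0.0072397 = 0.87515
Pd = 87.5%

87.5%


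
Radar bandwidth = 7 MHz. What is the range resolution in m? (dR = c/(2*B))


dR = 3e8 / (2 * 7000000.0) = 21.43 m

21.43 m


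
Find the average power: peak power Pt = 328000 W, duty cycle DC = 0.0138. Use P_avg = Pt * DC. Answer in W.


P_avg = 328000 * 0.0138 = 4526.4 W

4526.4 W


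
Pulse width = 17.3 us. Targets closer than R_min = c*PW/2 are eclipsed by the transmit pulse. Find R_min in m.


R_min = 3e8 * 17.3e-6 / 2 = 2595.0 m

2595.0 m


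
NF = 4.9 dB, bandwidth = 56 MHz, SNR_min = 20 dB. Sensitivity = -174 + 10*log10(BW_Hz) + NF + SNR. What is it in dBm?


10*log10(56000000.0) = 77.48
S = -174 + 77.48 + 4.9 + 20 = -71.6 dBm

-71.6 dBm


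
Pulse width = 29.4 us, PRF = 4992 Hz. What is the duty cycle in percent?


DC = 29.4e-6 * 4992 * 100 = 14.68%

14.68%


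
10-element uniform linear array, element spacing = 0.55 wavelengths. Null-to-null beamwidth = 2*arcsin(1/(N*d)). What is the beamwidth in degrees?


1/(N*d) = 1/(10*0.55) = 0.181818
BW = 2*arcsin(0.181818) = 21.0 degrees

21.0 degrees


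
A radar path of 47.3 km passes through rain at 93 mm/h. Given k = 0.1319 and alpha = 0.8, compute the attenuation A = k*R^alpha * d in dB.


gamma = 0.1319 * 93^0.8 = 4.954857 dB/km
A = 4.954857 * 47.3 = 234.36 dB

234.36 dB


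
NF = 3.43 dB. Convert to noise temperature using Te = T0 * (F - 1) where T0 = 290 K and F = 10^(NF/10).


NF_lin = 10^(3.43/10) = 2.202926
Te = 290 * (2.202926 - 1) = 348.8 K

348.8 K


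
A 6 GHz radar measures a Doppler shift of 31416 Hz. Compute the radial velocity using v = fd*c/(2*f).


v = 31416 * 3e8 / (2 * 6000000000.0) = 785.4 m/s

785.4 m/s


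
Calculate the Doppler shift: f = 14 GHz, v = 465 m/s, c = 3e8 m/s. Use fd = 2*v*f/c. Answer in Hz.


fd = 2 * 465 * 14000000000.0 / 3e8 = 43400.0 Hz

43400.0 Hz


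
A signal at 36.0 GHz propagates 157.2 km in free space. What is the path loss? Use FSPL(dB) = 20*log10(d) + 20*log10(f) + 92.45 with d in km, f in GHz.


20*log10(157.2) = 43.93
20*log10(36.0) = 31.13
FSPL = 167.5 dB

167.5 dB


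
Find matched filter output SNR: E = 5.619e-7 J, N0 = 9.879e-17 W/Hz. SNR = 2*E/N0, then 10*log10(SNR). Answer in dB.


SNR_lin = 2 * 5.619e-7 / 9.879e-17 = 1.138e10
SNR_dB = 10*log10(1.138e10) = 100.6 dB

100.6 dB


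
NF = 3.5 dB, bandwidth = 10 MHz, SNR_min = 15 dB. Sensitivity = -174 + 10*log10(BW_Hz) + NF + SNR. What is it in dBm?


10*log10(10000000.0) = 70.0
S = -174 + 70.0 + 3.5 + 15 = -85.5 dBm

-85.5 dBm


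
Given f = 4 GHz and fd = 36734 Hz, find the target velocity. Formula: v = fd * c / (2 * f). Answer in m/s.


v = 36734 * 3e8 / (2 * 4000000000.0) = 1377.5 m/s

1377.5 m/s


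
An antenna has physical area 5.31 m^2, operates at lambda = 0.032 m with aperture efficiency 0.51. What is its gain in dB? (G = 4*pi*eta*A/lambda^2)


G_linear = 4*pi*0.51*5.31/0.032^2 = 33233.39
G_dB = 10*log10(33233.39) = 45.2 dB

45.2 dB


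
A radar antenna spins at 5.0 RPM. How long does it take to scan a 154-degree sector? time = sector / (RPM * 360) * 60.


t = 154 / (5.0 * 360) * 60 = 5.13 s

5.13 s


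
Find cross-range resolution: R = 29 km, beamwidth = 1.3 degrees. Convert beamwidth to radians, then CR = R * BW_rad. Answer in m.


BW_rad = 0.02268928
CR = 29000 * 0.02268928 = 658.0 m

658.0 m


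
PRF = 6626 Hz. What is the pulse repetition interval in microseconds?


PRI = 1/6626 = 0.0001509206 s = 150.9 us

150.9 us


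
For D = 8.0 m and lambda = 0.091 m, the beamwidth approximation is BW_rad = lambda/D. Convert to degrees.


BW_rad = 0.091 / 8.0 = 0.011375
BW_deg = 0.65 degrees

0.65 degrees


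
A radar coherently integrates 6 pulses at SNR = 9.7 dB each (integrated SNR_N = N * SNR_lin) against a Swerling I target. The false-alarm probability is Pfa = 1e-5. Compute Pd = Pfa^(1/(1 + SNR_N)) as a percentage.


SNR_lin = 10^(9.7/10) = 9.33254
SNR_N = 6 * 9.33254 = 55.99524
1/(1 + SNR_N) = 1/56.99524 = 0.0175453
Pd = (1e-5)^0.0175453 = 0.8171
Pd = 81.7%

81.7%


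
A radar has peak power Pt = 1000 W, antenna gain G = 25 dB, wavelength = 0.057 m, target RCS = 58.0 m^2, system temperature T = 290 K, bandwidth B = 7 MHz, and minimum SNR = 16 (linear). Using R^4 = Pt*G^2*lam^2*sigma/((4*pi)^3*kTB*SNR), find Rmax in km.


G_lin = 10^(25/10) = 316.227766
R^4 = 1000 * 316.227766^2 * 0.057^2 * 58.0 / ((4*pi)^3 * 1.38e-23 * 290 * 7000000.0 * 16)
R^4 = 2.11862e16 m^4
R_max = (2.11862e16)^(1/4) = 12064.6 m = 12.1 km

12.1 km


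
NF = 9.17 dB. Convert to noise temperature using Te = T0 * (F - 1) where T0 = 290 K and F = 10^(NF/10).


NF_lin = 10^(9.17/10) = 8.260379
Te = 290 * (8.260379 - 1) = 2105.5 K

2105.5 K


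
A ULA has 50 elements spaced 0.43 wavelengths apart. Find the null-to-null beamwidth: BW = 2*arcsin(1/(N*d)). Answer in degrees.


1/(N*d) = 1/(50*0.43) = 0.046512
BW = 2*arcsin(0.046512) = 5.3 degrees

5.3 degrees


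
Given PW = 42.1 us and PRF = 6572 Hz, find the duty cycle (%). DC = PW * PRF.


DC = 42.1e-6 * 6572 * 100 = 27.67%

27.67%


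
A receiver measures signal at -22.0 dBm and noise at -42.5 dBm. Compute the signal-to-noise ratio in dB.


SNR = -22.0 - (-42.5) = 20.5 dB

20.5 dB


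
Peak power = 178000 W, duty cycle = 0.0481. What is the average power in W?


P_avg = 178000 * 0.0481 = 8561.8 W

8561.8 W


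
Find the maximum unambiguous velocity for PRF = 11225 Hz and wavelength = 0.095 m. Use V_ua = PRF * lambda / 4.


V_ua = 11225 * 0.095 / 4 = 266.6 m/s

266.6 m/s


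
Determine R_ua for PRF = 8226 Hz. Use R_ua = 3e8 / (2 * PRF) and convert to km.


R_ua = 3e8 / (2 * 8226) = 18234.9 m = 18.2 km

18.2 km


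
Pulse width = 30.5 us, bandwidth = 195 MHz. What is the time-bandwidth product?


TBP = 30.5 * 195 = 5947.5

5947.5


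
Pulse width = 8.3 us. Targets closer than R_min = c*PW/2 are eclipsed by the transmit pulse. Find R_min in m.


R_min = 3e8 * 8.3e-6 / 2 = 1245.0 m

1245.0 m


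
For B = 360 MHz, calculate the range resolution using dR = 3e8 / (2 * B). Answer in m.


dR = 3e8 / (2 * 360000000.0) = 0.42 m

0.42 m


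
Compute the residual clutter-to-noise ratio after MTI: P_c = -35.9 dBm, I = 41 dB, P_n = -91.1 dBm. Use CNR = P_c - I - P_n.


CNR = -35.9 - 41 - (-91.1) = 14.2 dB

14.2 dB


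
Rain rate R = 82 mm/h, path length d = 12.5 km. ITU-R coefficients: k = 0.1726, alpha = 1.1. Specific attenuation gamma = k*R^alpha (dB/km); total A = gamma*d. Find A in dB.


gamma = 0.1726 * 82^1.1 = 21.990547 dB/km
A = 21.990547 * 12.5 = 274.88 dB

274.88 dB


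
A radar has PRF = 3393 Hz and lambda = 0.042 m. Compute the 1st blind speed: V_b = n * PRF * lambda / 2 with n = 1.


V_blind = 1 * 3393 * 0.042 / 2 = 71.3 m/s

71.3 m/s


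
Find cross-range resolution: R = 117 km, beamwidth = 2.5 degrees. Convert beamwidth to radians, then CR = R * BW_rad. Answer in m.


BW_rad = 0.043633231
CR = 117000 * 0.043633231 = 5105.1 m

5105.1 m


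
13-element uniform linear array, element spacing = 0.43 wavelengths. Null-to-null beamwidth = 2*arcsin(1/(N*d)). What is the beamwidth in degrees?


1/(N*d) = 1/(13*0.43) = 0.178891
BW = 2*arcsin(0.178891) = 20.6 degrees

20.6 degrees


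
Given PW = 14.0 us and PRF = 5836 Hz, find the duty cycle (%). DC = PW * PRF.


DC = 14.0e-6 * 5836 * 100 = 8.17%

8.17%


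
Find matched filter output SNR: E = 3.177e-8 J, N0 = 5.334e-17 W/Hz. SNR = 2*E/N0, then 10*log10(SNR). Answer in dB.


SNR_lin = 2 * 3.177e-8 / 5.334e-17 = 1.191e9
SNR_dB = 10*log10(1.191e9) = 90.8 dB

90.8 dB


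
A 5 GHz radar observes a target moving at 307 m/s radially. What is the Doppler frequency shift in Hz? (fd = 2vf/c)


fd = 2 * 307 * 5000000000.0 / 3e8 = 10233.3 Hz

10233.3 Hz


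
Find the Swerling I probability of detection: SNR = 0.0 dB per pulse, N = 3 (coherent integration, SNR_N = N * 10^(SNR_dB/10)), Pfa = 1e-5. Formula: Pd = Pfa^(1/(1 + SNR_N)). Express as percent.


SNR_lin = 10^(0.0/10) = 1.0
SNR_N = 3 * 1.0 = 3.0
1/(1 + SNR_N) = 1/4.0 = 0.25
Pd = (1e-5)^0.25 = 0.05623
Pd = 5.6%

5.6%


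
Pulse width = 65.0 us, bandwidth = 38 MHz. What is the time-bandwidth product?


TBP = 65.0 * 38 = 2470.0

2470.0


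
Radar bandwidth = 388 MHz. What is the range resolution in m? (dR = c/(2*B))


dR = 3e8 / (2 * 388000000.0) = 0.39 m

0.39 m


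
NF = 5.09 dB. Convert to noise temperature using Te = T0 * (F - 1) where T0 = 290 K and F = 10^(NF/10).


NF_lin = 10^(5.09/10) = 3.228494
Te = 290 * (3.228494 - 1) = 646.3 K

646.3 K


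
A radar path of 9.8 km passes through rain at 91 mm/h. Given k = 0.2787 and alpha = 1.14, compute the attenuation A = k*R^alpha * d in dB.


gamma = 0.2787 * 91^1.14 = 47.691849 dB/km
A = 47.691849 * 9.8 = 467.38 dB

467.38 dB


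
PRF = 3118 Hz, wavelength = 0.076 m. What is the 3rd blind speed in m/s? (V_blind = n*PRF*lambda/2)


V_blind = 3 * 3118 * 0.076 / 2 = 355.5 m/s

355.5 m/s


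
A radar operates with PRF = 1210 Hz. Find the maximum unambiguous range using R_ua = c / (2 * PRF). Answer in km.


R_ua = 3e8 / (2 * 1210) = 123966.9 m = 124.0 km

124.0 km


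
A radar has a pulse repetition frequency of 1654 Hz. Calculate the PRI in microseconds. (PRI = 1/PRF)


PRI = 1/1654 = 0.0006045949 s = 604.6 us

604.6 us


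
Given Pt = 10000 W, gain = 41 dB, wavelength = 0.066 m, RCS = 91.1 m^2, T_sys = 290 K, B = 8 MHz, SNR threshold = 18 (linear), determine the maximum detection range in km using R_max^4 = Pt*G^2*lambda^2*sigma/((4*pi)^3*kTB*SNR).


G_lin = 10^(41/10) = 12589.254118
R^4 = 10000 * 12589.254118^2 * 0.066^2 * 91.1 / ((4*pi)^3 * 1.38e-23 * 290 * 8000000.0 * 18)
R^4 = 5.49968e20 m^4
R_max = (5.49968e20)^(1/4) = 153138.5 m = 153.1 km

153.1 km


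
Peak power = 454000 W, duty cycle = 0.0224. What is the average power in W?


P_avg = 454000 * 0.0224 = 10169.6 W

10169.6 W


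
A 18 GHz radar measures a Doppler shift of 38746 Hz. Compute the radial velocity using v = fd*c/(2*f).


v = 38746 * 3e8 / (2 * 18000000000.0) = 322.9 m/s

322.9 m/s


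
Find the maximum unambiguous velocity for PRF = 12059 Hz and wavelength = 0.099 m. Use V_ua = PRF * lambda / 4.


V_ua = 12059 * 0.099 / 4 = 298.5 m/s

298.5 m/s


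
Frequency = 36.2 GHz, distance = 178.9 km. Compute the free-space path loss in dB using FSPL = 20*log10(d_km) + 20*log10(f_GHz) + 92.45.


20*log10(178.9) = 45.05
20*log10(36.2) = 31.17
FSPL = 168.7 dB

168.7 dB


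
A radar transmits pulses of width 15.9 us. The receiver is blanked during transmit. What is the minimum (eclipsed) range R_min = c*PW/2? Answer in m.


R_min = 3e8 * 15.9e-6 / 2 = 2385.0 m

2385.0 m


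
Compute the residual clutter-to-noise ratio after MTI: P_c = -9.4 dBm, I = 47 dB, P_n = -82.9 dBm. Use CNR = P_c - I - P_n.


CNR = -9.4 - 47 - (-82.9) = 26.5 dB

26.5 dB


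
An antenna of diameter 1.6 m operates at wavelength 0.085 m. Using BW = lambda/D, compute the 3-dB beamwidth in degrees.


BW_rad = 0.085 / 1.6 = 0.053125
BW_deg = 3.04 degrees

3.04 degrees


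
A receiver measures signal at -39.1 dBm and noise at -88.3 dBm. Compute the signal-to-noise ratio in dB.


SNR = -39.1 - (-88.3) = 49.2 dB

49.2 dB


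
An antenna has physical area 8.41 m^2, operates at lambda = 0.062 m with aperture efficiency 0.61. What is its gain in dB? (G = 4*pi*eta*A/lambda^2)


G_linear = 4*pi*0.61*8.41/0.062^2 = 16770.74
G_dB = 10*log10(16770.74) = 42.2 dB

42.2 dB


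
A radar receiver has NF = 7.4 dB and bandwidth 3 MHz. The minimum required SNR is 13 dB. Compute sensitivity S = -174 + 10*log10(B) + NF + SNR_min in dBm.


10*log10(3000000.0) = 64.77
S = -174 + 64.77 + 7.4 + 13 = -88.8 dBm

-88.8 dBm


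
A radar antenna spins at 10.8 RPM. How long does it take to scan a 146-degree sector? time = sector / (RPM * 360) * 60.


t = 146 / (10.8 * 360) * 60 = 2.25 s

2.25 s


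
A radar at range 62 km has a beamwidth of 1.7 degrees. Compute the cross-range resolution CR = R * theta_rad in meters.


BW_rad = 0.029670597
CR = 62000 * 0.029670597 = 1839.6 m

1839.6 m


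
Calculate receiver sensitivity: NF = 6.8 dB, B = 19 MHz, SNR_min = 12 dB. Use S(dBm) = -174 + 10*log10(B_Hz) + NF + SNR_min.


10*log10(19000000.0) = 72.79
S = -174 + 72.79 + 6.8 + 12 = -82.4 dBm

-82.4 dBm


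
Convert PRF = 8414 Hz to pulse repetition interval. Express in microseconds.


PRI = 1/8414 = 0.0001188495 s = 118.8 us

118.8 us


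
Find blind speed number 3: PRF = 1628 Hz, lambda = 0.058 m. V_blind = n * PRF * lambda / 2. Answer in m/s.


V_blind = 3 * 1628 * 0.058 / 2 = 141.6 m/s

141.6 m/s


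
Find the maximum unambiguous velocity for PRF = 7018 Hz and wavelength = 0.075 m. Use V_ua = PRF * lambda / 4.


V_ua = 7018 * 0.075 / 4 = 131.6 m/s

131.6 m/s


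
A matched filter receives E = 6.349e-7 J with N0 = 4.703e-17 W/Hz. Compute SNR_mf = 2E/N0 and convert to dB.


SNR_lin = 2 * 6.349e-7 / 4.703e-17 = 2.7e10
SNR_dB = 10*log10(2.7e10) = 104.3 dB

104.3 dB


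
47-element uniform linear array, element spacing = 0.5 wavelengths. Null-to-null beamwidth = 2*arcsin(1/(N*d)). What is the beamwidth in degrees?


1/(N*d) = 1/(47*0.5) = 0.042553
BW = 2*arcsin(0.042553) = 4.9 degrees

4.9 degrees


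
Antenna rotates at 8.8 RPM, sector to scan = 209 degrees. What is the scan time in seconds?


t = 209 / (8.8 * 360) * 60 = 3.96 s

3.96 s


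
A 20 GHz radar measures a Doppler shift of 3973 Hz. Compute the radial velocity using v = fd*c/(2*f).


v = 3973 * 3e8 / (2 * 20000000000.0) = 29.8 m/s

29.8 m/s


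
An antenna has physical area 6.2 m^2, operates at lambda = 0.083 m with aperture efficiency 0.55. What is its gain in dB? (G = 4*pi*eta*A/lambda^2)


G_linear = 4*pi*0.55*6.2/0.083^2 = 6220.25
G_dB = 10*log10(6220.25) = 37.9 dB

37.9 dB


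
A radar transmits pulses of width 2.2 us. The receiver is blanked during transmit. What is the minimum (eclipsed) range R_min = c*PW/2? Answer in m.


R_min = 3e8 * 2.2e-6 / 2 = 330.0 m

330.0 m


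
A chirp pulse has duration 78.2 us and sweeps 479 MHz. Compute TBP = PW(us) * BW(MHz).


TBP = 78.2 * 479 = 37457.8

37457.8


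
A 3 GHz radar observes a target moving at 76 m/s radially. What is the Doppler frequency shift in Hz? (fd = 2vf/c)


fd = 2 * 76 * 3000000000.0 / 3e8 = 1520.0 Hz

1520.0 Hz


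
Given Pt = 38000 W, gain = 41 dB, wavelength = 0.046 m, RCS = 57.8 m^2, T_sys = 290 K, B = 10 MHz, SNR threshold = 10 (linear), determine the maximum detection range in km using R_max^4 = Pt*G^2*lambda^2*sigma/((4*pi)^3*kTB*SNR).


G_lin = 10^(41/10) = 12589.254118
R^4 = 38000 * 12589.254118^2 * 0.046^2 * 57.8 / ((4*pi)^3 * 1.38e-23 * 290 * 10000000.0 * 10)
R^4 = 9.27514e20 m^4
R_max = (9.27514e20)^(1/4) = 174513.9 m = 174.5 km

174.5 km


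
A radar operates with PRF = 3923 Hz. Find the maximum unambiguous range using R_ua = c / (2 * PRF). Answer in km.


R_ua = 3e8 / (2 * 3923) = 38236.0 m = 38.2 km

38.2 km


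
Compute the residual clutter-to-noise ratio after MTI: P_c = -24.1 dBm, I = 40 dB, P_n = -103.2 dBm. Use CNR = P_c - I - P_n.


CNR = -24.1 - 40 - (-103.2) = 39.1 dB

39.1 dB


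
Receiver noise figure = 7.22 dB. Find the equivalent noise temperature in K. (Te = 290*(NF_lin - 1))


NF_lin = 10^(7.22/10) = 5.272299
Te = 290 * (5.272299 - 1) = 1239.0 K

1239.0 K


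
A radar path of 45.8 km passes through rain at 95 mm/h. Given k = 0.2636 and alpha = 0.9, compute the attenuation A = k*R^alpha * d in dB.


gamma = 0.2636 * 95^0.9 = 15.881688 dB/km
A = 15.881688 * 45.8 = 727.38 dB

727.38 dB


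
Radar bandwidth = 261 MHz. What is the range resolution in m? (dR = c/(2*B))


dR = 3e8 / (2 * 261000000.0) = 0.57 m

0.57 m


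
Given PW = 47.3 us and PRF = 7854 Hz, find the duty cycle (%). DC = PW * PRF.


DC = 47.3e-6 * 7854 * 100 = 37.15%

37.15%


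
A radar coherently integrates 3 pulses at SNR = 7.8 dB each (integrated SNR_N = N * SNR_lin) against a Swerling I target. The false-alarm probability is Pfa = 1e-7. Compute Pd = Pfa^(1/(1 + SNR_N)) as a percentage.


SNR_lin = 10^(7.8/10) = 6.0256
SNR_N = 3 * 6.0256 = 18.0768
1/(1 + SNR_N) = 1/19.0768 = 0.0524197
Pd = (1e-7)^0.0524197 = 0.4296
Pd = 43.0%

43.0%


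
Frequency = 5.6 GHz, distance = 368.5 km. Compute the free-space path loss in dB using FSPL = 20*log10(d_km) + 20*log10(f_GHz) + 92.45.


20*log10(368.5) = 51.33
20*log10(5.6) = 14.96
FSPL = 158.7 dB

158.7 dB


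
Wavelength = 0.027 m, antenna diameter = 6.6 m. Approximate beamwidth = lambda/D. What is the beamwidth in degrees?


BW_rad = 0.027 / 6.6 = 0.004091
BW_deg = 0.23 degrees

0.23 degrees


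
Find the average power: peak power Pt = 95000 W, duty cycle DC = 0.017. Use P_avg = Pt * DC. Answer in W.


P_avg = 95000 * 0.017 = 1615.0 W

1615.0 W


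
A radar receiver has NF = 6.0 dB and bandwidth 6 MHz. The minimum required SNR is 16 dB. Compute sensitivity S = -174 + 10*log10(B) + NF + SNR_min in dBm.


10*log10(6000000.0) = 67.78
S = -174 + 67.78 + 6.0 + 16 = -84.2 dBm

-84.2 dBm


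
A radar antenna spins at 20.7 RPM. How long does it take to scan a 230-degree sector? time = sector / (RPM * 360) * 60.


t = 230 / (20.7 * 360) * 60 = 1.85 s

1.85 s


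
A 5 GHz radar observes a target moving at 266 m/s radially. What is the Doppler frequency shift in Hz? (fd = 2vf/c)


fd = 2 * 266 * 5000000000.0 / 3e8 = 8866.7 Hz

8866.7 Hz


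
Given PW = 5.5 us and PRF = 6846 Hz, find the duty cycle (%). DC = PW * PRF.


DC = 5.5e-6 * 6846 * 100 = 3.77%

3.77%


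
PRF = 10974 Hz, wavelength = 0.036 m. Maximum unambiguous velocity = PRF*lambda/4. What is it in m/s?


V_ua = 10974 * 0.036 / 4 = 98.8 m/s

98.8 m/s


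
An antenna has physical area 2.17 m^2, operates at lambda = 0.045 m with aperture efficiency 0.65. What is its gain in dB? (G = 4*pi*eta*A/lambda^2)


G_linear = 4*pi*0.65*2.17/0.045^2 = 8753.02
G_dB = 10*log10(8753.02) = 39.4 dB

39.4 dB


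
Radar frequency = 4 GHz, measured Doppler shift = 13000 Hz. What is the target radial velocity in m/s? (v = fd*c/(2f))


v = 13000 * 3e8 / (2 * 4000000000.0) = 487.5 m/s

487.5 m/s


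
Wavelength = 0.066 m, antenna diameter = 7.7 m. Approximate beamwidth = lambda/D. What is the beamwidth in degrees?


BW_rad = 0.066 / 7.7 = 0.008571
BW_deg = 0.49 degrees

0.49 degrees


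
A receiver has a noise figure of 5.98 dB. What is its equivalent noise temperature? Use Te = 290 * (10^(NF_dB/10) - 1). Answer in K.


NF_lin = 10^(5.98/10) = 3.96278
Te = 290 * (3.96278 - 1) = 859.2 K

859.2 K


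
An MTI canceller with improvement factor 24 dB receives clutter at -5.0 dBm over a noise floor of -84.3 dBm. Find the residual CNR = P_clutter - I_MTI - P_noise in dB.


CNR = -5.0 - 24 - (-84.3) = 55.3 dB

55.3 dB


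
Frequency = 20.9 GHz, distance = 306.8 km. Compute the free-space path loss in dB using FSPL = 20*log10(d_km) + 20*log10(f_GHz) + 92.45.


20*log10(306.8) = 49.74
20*log10(20.9) = 26.4
FSPL = 168.6 dB

168.6 dB


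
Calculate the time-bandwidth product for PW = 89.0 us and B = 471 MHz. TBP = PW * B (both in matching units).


TBP = 89.0 * 471 = 41919.0

41919.0


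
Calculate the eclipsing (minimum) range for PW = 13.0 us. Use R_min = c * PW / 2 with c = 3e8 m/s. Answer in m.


R_min = 3e8 * 13.0e-6 / 2 = 1950.0 m

1950.0 m


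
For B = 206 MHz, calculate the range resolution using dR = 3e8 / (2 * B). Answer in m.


dR = 3e8 / (2 * 206000000.0) = 0.73 m

0.73 m


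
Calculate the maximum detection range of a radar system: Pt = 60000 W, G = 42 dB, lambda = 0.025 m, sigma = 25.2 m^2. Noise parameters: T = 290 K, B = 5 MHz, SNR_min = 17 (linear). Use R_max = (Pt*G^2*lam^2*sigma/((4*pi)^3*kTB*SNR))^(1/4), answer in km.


G_lin = 10^(42/10) = 15848.931925
R^4 = 60000 * 15848.931925^2 * 0.025^2 * 25.2 / ((4*pi)^3 * 1.38e-23 * 290 * 5000000.0 * 17)
R^4 = 3.51646e20 m^4
R_max = (3.51646e20)^(1/4) = 136938.8 m = 136.9 km

136.9 km


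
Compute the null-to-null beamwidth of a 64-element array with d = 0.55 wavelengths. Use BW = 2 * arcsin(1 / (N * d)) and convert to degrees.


1/(N*d) = 1/(64*0.55) = 0.028409
BW = 2*arcsin(0.028409) = 3.3 degrees

3.3 degrees


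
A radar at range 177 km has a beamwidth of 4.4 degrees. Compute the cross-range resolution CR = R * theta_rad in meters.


BW_rad = 0.076794487
CR = 177000 * 0.076794487 = 13592.6 m

13592.6 m


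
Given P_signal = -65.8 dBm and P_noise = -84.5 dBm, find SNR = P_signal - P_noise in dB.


SNR = -65.8 - (-84.5) = 18.7 dB

18.7 dB


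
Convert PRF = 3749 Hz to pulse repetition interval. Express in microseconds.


PRI = 1/3749 = 0.0002667378 s = 266.7 us

266.7 us


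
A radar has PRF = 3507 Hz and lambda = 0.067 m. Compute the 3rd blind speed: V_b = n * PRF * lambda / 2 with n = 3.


V_blind = 3 * 3507 * 0.067 / 2 = 352.5 m/s

352.5 m/s


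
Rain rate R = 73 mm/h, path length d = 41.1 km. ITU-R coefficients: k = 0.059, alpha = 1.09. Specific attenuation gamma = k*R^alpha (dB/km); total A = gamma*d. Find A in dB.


gamma = 0.059 * 73^1.09 = 6.336857 dB/km
A = 6.336857 * 41.1 = 260.44 dB

260.44 dB


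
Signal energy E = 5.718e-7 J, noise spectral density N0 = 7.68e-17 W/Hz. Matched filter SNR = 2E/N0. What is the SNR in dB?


SNR_lin = 2 * 5.718e-7 / 7.68e-17 = 1.489e10
SNR_dB = 10*log10(1.489e10) = 101.7 dB

101.7 dB


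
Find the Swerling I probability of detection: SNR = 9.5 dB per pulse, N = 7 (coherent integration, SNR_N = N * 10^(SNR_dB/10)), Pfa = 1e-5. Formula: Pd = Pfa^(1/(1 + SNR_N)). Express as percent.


SNR_lin = 10^(9.5/10) = 8.91251
SNR_N = 7 * 8.91251 = 62.38757
1/(1 + SNR_N) = 1/63.38757 = 0.015776
Pd = (1e-5)^0.015776 = 0.83391
Pd = 83.4%

83.4%


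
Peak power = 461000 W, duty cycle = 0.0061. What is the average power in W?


P_avg = 461000 * 0.0061 = 2812.1 W

2812.1 W


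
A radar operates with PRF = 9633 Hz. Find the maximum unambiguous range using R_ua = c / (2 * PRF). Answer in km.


R_ua = 3e8 / (2 * 9633) = 15571.5 m = 15.6 km

15.6 km


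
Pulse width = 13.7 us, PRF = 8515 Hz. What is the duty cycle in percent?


DC = 13.7e-6 * 8515 * 100 = 11.67%

11.67%


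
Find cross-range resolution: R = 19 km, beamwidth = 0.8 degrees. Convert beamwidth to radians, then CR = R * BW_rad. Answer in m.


BW_rad = 0.013962634
CR = 19000 * 0.013962634 = 265.3 m

265.3 m


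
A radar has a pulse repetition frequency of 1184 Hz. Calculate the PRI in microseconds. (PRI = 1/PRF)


PRI = 1/1184 = 0.0008445946 s = 844.6 us

844.6 us


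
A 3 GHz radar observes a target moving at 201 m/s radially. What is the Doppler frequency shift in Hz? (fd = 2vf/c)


fd = 2 * 201 * 3000000000.0 / 3e8 = 4020.0 Hz

4020.0 Hz


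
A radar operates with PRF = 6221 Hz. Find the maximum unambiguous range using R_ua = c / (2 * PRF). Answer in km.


R_ua = 3e8 / (2 * 6221) = 24111.9 m = 24.1 km

24.1 km


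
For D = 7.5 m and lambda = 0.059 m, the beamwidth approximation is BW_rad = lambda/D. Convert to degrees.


BW_rad = 0.059 / 7.5 = 0.007867
BW_deg = 0.45 degrees

0.45 degrees


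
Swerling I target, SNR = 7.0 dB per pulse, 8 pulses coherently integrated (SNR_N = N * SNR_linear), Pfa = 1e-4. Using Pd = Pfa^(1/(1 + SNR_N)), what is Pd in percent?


SNR_lin = 10^(7.0/10) = 5.01187
SNR_N = 8 * 5.01187 = 40.09496
1/(1 + SNR_N) = 1/41.09496 = 0.0243339
Pd = (1e-4)^0.0243339 = 0.79922
Pd = 79.9%

79.9%


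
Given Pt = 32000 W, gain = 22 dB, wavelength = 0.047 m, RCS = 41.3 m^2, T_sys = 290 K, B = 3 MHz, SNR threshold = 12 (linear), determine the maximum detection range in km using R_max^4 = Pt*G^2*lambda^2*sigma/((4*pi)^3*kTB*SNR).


G_lin = 10^(22/10) = 158.489319
R^4 = 32000 * 158.489319^2 * 0.047^2 * 41.3 / ((4*pi)^3 * 1.38e-23 * 290 * 3000000.0 * 12)
R^4 = 2.565e17 m^4
R_max = (2.565e17)^(1/4) = 22504.6 m = 22.5 km

22.5 km


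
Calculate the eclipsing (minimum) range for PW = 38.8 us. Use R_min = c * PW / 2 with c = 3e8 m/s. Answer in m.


R_min = 3e8 * 38.8e-6 / 2 = 5820.0 m

5820.0 m


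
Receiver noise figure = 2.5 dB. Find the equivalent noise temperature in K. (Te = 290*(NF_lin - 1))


NF_lin = 10^(2.5/10) = 1.778279
Te = 290 * (1.778279 - 1) = 225.7 K

225.7 K
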